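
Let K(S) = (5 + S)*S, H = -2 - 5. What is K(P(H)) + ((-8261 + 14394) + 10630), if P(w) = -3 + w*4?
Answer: 17569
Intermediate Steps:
H = -7
P(w) = -3 + 4*w
K(S) = S*(5 + S)
K(P(H)) + ((-8261 + 14394) + 10630) = (-3 + 4*(-7))*(5 + (-3 + 4*(-7))) + ((-8261 + 14394) + 10630) = (-3 - 28)*(5 + (-3 - 28)) + (6133 + 10630) = -31*(5 - 31) + 16763 = -31*(-26) + 16763 = 806 + 16763 = 17569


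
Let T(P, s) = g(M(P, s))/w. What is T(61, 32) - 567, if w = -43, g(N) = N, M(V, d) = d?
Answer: -24413/43 ≈ -567.74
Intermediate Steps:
T(P, s) = -s/43 (T(P, s) = s/(-43) = s*(-1/43) = -s/43)
T(61, 32) - 567 = -1/43*32 - 567 = -32/43 - 567 = -24413/43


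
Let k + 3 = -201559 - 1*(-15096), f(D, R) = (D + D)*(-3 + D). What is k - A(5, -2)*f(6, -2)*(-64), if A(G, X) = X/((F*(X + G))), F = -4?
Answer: -186082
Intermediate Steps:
f(D, R) = 2*D*(-3 + D) (f(D, R) = (2*D)*(-3 + D) = 2*D*(-3 + D))
A(G, X) = X/(-4*G - 4*X) (A(G, X) = X/((-4*(X + G))) = X/((-4*(G + X))) = X/(-4*G - 4*X))
k = -186466 (k = -3 + (-201559 - 1*(-15096)) = -3 + (-201559 + 15096) = -3 - 186463 = -186466)
k - A(5, -2)*f(6, -2)*(-64) = -186466 - (-1*(-2)/(4*5 + 4*(-2)))*(2*6*(-3 + 6))*(-64) = -186466 - (-1*(-2)/(20 - 8))*(2*6*3)*(-64) = -186466 - -1*(-2)/12*36*(-64) = -186466 - -1*(-2)*1/12*36*(-64) = -186466 - (1/6)*36*(-64) = -186466 - 6*(-64) = -186466 - 1*(-384) = -186466 + 384 = -186082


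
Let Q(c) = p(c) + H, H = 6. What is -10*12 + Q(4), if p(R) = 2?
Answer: -112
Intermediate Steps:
Q(c) = 8 (Q(c) = 2 + 6 = 8)
-10*12 + Q(4) = -10*12 + 8 = -120 + 8 = -112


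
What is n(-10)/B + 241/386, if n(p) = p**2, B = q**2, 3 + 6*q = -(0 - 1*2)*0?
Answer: 154641/386 ≈ 400.62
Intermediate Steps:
q = -1/2 (q = -1/2 + (-(0 - 1*2)*0)/6 = -1/2 + (-(0 - 2)*0)/6 = -1/2 + (-1*(-2)*0)/6 = -1/2 + (2*0)/6 = -1/2 + (1/6)*0 = -1/2 + 0 = -1/2 ≈ -0.50000)
B = 1/4 (B = (-1/2)**2 = 1/4 ≈ 0.25000)
n(-10)/B + 241/386 = (-10)**2/(1/4) + 241/386 = 100*4 + 241*(1/386) = 400 + 241/386 = 154641/386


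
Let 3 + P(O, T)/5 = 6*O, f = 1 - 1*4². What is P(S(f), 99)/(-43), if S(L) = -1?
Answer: 45/43 ≈ 1.0465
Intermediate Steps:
f = -15 (f = 1 - 1*16 = 1 - 16 = -15)
P(O, T) = -15 + 30*O (P(O, T) = -15 + 5*(6*O) = -15 + 30*O)
P(S(f), 99)/(-43) = (-15 + 30*(-1))/(-43) = (-15 - 30)*(-1/43) = -45*(-1/43) = 45/43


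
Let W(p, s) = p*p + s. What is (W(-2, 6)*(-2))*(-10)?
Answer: 200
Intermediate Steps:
W(p, s) = s + p² (W(p, s) = p² + s = s + p²)
(W(-2, 6)*(-2))*(-10) = ((6 + (-2)²)*(-2))*(-10) = ((6 + 4)*(-2))*(-10) = (10*(-2))*(-10) = -20*(-10) = 200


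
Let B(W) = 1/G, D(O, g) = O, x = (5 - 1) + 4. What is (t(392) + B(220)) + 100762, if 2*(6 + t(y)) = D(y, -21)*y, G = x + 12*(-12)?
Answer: 24151967/136 ≈ 1.7759e+5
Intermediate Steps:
x = 8 (x = 4 + 4 = 8)
G = -136 (G = 8 + 12*(-12) = 8 - 144 = -136)
B(W) = -1/136 (B(W) = 1/(-136) = -1/136)
t(y) = -6 + y²/2 (t(y) = -6 + (y*y)/2 = -6 + y²/2)
(t(392) + B(220)) + 100762 = ((-6 + (½)*392²) - 1/136) + 100762 = ((-6 + (½)*153664) - 1/136) + 100762 = ((-6 + 76832) - 1/136) + 100762 = (76826 - 1/136) + 100762 = 10448335/136 + 100762 = 24151967/136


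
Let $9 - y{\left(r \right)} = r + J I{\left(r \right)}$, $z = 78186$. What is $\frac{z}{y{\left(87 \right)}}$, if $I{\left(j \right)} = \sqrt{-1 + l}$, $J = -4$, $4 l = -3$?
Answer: $- \frac{1524627}{1528} - \frac{39093 i \sqrt{7}}{1528} \approx -997.79 - 67.69 i$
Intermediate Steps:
$l = - \frac{3}{4}$ ($l = \frac{1}{4} \left(-3\right) = - \frac{3}{4} \approx -0.75$)
$I{\left(j \right)} = \frac{i \sqrt{7}}{2}$ ($I{\left(j \right)} = \sqrt{-1 - \frac{3}{4}} = \sqrt{- \frac{7}{4}} = \frac{i \sqrt{7}}{2}$)
$y{\left(r \right)} = 9 - r + 2 i \sqrt{7}$ ($y{\left(r \right)} = 9 - \left(r - 4 \frac{i \sqrt{7}}{2}\right) = 9 - \left(r - 2 i \sqrt{7}\right) = 9 - r + 2 i \sqrt{7}$)
$\frac{z}{y{\left(87 \right)}} = \frac{78186}{9 - 87 + 2 i \sqrt{7}} = \frac{78186}{-78 + 2 i \sqrt{7}}$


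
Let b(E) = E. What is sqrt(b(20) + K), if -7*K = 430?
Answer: I*sqrt(2030)/7 ≈ 6.4365*I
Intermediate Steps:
K = -430/7 (K = -1/7*430 = -430/7 ≈ -61.429)
sqrt(b(20) + K) = sqrt(20 - 430/7) = sqrt(-290/7) = I*sqrt(2030)/7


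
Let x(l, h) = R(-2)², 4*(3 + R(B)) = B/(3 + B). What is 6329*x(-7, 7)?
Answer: 310121/4 ≈ 77530.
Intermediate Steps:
R(B) = -3 + B/(4*(3 + B)) (R(B) = -3 + (B/(3 + B))/4 = -3 + B/(4*(3 + B)))
x(l, h) = 49/4 (x(l, h) = ((-36 - 11*(-2))/(4*(3 - 2)))² = ((¼)*(-36 + 22)/1)² = ((¼)*1*(-14))² = (-7/2)² = 49/4)
6329*x(-7, 7) = 6329*(49/4) = 310121/4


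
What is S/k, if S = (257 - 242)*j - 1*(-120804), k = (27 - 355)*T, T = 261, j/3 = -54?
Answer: -19729/14268 ≈ -1.3827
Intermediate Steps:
j = -162 (j = 3*(-54) = -162)
k = -85608 (k = (27 - 355)*261 = -328*261 = -85608)
S = 118374 (S = (257 - 242)*(-162) - 1*(-120804) = 15*(-162) + 120804 = -2430 + 120804 = 118374)
S/k = 118374/(-85608) = 118374*(-1/85608) = -19729/14268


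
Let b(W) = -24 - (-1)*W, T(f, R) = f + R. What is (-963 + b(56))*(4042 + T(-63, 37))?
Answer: -3738896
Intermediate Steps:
T(f, R) = R + f
b(W) = -24 + W
(-963 + b(56))*(4042 + T(-63, 37)) = (-963 + (-24 + 56))*(4042 + (37 - 63)) = (-963 + 32)*(4042 - 26) = -931*4016 = -3738896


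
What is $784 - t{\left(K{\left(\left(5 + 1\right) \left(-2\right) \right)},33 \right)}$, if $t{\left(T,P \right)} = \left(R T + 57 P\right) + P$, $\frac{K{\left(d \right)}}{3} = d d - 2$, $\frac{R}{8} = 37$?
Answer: $-127226$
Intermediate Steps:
$R = 296$ ($R = 8 \cdot 37 = 296$)
$K{\left(d \right)} = -6 + 3 d^{2}$ ($K{\left(d \right)} = 3 \left(d d - 2\right) = 3 \left(d^{2} - 2\right) = 3 \left(-2 + d^{2}\right) = -6 + 3 d^{2}$)
$t{\left(T,P \right)} = 58 P + 296 T$ ($t{\left(T,P \right)} = \left(296 T + 57 P\right) + P = \left(57 P + 296 T\right) + P = 58 P + 296 T$)
$784 - t{\left(K{\left(\left(5 + 1\right) \left(-2\right) \right)},33 \right)} = 784 - \left(58 \cdot 33 + 296 \left(-6 + 3 \left(\left(5 + 1\right) \left(-2\right)\right)^{2}\right)\right) = 784 - \left(1914 + 296 \left(-6 + 3 \left(6 \left(-2\right)\right)^{2}\right)\right) = 784 - \left(1914 + 296 \left(-6 + 3 \left(-12\right)^{2}\right)\right) = 784 - \left(1914 + 296 \left(-6 + 3 \cdot 144\right)\right) = 784 - \left(1914 + 296 \left(-6 + 432\right)\right) = 784 - \left(1914 + 296 \cdot 426\right) = 784 - \left(1914 + 126096\right) = 784 - 128010 = -127226$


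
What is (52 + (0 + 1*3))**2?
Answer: 3025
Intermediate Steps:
(52 + (0 + 1*3))**2 = (52 + (0 + 3))**2 = (52 + 3)**2 = 55**2 = 3025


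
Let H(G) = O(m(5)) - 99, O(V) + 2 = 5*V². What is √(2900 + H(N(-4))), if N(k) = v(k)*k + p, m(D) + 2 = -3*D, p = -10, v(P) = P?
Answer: 2*√1061 ≈ 65.146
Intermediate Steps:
m(D) = -2 - 3*D
O(V) = -2 + 5*V²
N(k) = -10 + k² (N(k) = k*k - 10 = k² - 10 = -10 + k²)
H(G) = 1344 (H(G) = (-2 + 5*(-2 - 3*5)²) - 99 = (-2 + 5*(-2 - 15)²) - 99 = (-2 + 5*(-17)²) - 99 = (-2 + 5*289) - 99 = (-2 + 1445) - 99 = 1443 - 99 = 1344)
√(2900 + H(N(-4))) = √(2900 + 1344) = √4244 = 2*√1061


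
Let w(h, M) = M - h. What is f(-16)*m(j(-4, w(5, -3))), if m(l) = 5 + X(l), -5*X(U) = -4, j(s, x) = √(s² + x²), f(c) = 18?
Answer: 522/5 ≈ 104.40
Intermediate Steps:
X(U) = ⅘ (X(U) = -⅕*(-4) = ⅘)
m(l) = 29/5 (m(l) = 5 + ⅘ = 29/5)
f(-16)*m(j(-4, w(5, -3))) = 18*(29/5) = 522/5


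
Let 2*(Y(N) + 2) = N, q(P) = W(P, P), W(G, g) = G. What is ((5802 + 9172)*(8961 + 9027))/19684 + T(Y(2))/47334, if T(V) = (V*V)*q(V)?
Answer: 455340082733/33275802 ≈ 13684.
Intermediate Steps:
q(P) = P
Y(N) = -2 + N/2
T(V) = V³ (T(V) = (V*V)*V = V²*V = V³)
((5802 + 9172)*(8961 + 9027))/19684 + T(Y(2))/47334 = ((5802 + 9172)*(8961 + 9027))/19684 + (-2 + (½)*2)³/47334 = (14974*17988)*(1/19684) + (-2 + 1)³*(1/47334) = 269352312*(1/19684) + (-1)³*(1/47334) = 67338078/4921 - 1*1/47334 = 67338078/4921 - 1/47334 = 455340082733/33275802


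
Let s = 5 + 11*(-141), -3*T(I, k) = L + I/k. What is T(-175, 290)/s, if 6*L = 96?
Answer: 893/269004 ≈ 0.0033197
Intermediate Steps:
L = 16 (L = (1/6)*96 = 16)
T(I, k) = -16/3 - I/(3*k) (T(I, k) = -(16 + I/k)/3 = -16/3 - I/(3*k))
s = -1546 (s = 5 - 1551 = -1546)
T(-175, 290)/s = ((1/3)*(-1*(-175) - 16*290)/290)/(-1546) = ((1/3)*(1/290)*(175 - 4640))*(-1/1546) = ((1/3)*(1/290)*(-4465))*(-1/1546) = -893/174*(-1/1546) = 893/269004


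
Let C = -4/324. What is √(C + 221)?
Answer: 10*√179/9 ≈ 14.866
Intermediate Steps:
C = -1/81 (C = -4*1/324 = -1/81 ≈ -0.012346)
√(C + 221) = √(-1/81 + 221) = √(17900/81) = 10*√179/9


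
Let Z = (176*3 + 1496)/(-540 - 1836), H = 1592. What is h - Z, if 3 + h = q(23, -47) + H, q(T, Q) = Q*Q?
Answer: 102569/27 ≈ 3798.9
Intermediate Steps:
q(T, Q) = Q²
h = 3798 (h = -3 + ((-47)² + 1592) = -3 + (2209 + 1592) = -3 + 3801 = 3798)
Z = -23/27 (Z = (528 + 1496)/(-2376) = 2024*(-1/2376) = -23/27 ≈ -0.85185)
h - Z = 3798 - 1*(-23/27) = 3798 + 23/27 = 102569/27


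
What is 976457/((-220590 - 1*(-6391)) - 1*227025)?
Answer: -976457/441224 ≈ -2.2131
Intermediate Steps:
976457/((-220590 - 1*(-6391)) - 1*227025) = 976457/((-220590 + 6391) - 227025) = 976457/(-214199 - 227025) = 976457/(-441224) = 976457*(-1/441224) = -976457/441224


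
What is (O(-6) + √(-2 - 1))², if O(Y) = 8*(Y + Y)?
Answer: (96 - I*√3)² ≈ 9213.0 - 332.55*I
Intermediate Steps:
O(Y) = 16*Y (O(Y) = 8*(2*Y) = 16*Y)
(O(-6) + √(-2 - 1))² = (16*(-6) + √(-2 - 1))² = (-96 + √(-3))² = (-96 + I*√3)²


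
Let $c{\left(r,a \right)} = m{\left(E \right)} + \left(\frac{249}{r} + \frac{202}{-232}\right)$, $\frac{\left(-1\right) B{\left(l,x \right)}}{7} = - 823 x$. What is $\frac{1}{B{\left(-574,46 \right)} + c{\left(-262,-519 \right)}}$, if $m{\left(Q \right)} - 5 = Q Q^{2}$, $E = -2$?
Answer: $\frac{15196}{4026957915} \approx 3.7736 \cdot 10^{-6}$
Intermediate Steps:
$B{\left(l,x \right)} = 5761 x$ ($B{\left(l,x \right)} = - 7 \left(- 823 x\right) = 5761 x$)
$m{\left(Q \right)} = 5 + Q^{3}$ ($m{\left(Q \right)} = 5 + Q Q^{2} = 5 + Q^{3}$)
$c{\left(r,a \right)} = - \frac{449}{116} + \frac{249}{r}$ ($c{\left(r,a \right)} = \left(5 + \left(-2\right)^{3}\right) + \left(\frac{249}{r} + \frac{202}{-232}\right) = \left(5 - 8\right) + \left(\frac{249}{r} + 202 \left(- \frac{1}{232}\right)\right) = -3 - \left(\frac{101}{116} - \frac{249}{r}\right) = - \frac{449}{116} + \frac{249}{r}$)
$\frac{1}{B{\left(-574,46 \right)} + c{\left(-262,-519 \right)}} = \frac{1}{5761 \cdot 46 - \left(\frac{449}{116} - \frac{249}{-262}\right)} = \frac{1}{265006 + \left(- \frac{449}{116} + 249 \left(- \frac{1}{262}\right)\right)} = \frac{1}{265006 - \frac{73261}{15196}} = \frac{1}{\frac{4026957915}{15196}} = \frac{15196}{4026957915}$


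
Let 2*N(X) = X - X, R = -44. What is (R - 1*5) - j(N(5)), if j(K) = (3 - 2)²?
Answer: -50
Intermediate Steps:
N(X) = 0 (N(X) = (X - X)/2 = (½)*0 = 0)
j(K) = 1 (j(K) = 1² = 1)
(R - 1*5) - j(N(5)) = (-44 - 1*5) - 1*1 = (-44 - 5) - 1 = -49 - 1 = -50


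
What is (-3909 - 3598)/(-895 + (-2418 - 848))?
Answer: 7507/4161 ≈ 1.8041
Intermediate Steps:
(-3909 - 3598)/(-895 + (-2418 - 848)) = -7507/(-895 - 3266) = -7507/(-4161) = -7507*(-1/4161) = 7507/4161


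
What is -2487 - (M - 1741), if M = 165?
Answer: -911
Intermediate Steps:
-2487 - (M - 1741) = -2487 - (165 - 1741) = -2487 - 1*(-1576) = -2487 + 1576 = -911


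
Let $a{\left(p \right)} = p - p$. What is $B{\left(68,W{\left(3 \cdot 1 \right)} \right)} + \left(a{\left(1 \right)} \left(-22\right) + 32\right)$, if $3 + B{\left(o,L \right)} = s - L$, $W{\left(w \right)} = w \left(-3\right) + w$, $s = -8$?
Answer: $27$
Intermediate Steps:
$a{\left(p \right)} = 0$
$W{\left(w \right)} = - 2 w$ ($W{\left(w \right)} = - 3 w + w = - 2 w$)
$B{\left(o,L \right)} = -11 - L$ ($B{\left(o,L \right)} = -3 - \left(8 + L\right) = -11 - L$)
$B{\left(68,W{\left(3 \cdot 1 \right)} \right)} + \left(a{\left(1 \right)} \left(-22\right) + 32\right) = \left(-11 - - 2 \cdot 3 \cdot 1\right) + \left(0 \left(-22\right) + 32\right) = \left(-11 - \left(-2\right) 3\right) + \left(0 + 32\right) = \left(-11 - -6\right) + 32 = \left(-11 + 6\right) + 32 = -5 + 32 = 27$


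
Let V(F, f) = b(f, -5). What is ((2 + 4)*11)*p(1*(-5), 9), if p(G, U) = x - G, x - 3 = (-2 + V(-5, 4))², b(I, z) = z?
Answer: 3762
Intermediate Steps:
V(F, f) = -5
x = 52 (x = 3 + (-2 - 5)² = 3 + (-7)² = 3 + 49 = 52)
p(G, U) = 52 - G
((2 + 4)*11)*p(1*(-5), 9) = ((2 + 4)*11)*(52 - (-5)) = (6*11)*(52 - 1*(-5)) = 66*(52 + 5) = 66*57 = 3762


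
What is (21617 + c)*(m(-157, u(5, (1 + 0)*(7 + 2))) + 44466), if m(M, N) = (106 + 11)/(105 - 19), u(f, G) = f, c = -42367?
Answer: -39676002375/43 ≈ -9.2270e+8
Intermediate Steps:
m(M, N) = 117/86
(21617 + c)*(m(-157, u(5, (1 + 0)*(7 + 2))) + 44466) = (21617 - 42367)*(117/86 + 44466) = -20750*3824193/86 = -39676002375/43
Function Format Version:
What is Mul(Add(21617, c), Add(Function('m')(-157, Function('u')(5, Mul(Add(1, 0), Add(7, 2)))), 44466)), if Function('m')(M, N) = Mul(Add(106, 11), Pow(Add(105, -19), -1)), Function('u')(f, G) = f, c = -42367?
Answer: Rational(-39676002375, 43) ≈ -9.2270e+8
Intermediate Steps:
Function('m')(M, N) = Rational(117, 86) (Function('m')(M, N) = Mul(117, Pow(86, -1)) = Mul(117, Rational(1, 86)) = Rational(117, 86))
Mul(Add(21617, c), Add(Function('m')(-157, Function('u')(5, Mul(Add(1, 0), Add(7, 2)))), 44466)) = Mul(Add(21617, -42367), Add(Rational(117, 86), 44466)) = Mul(-20750, Rational(3824193, 86)) = Rational(-39676002375, 43)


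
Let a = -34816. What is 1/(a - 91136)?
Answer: -1/125952 ≈ -7.9395e-6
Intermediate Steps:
1/(a - 91136) = 1/(-34816 - 91136) = 1/(-125952) = -1/125952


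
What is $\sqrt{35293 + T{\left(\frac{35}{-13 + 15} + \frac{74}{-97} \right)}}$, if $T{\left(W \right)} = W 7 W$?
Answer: $\frac{\sqrt{1402088411}}{194} \approx 193.01$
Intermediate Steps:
$T{\left(W \right)} = 7 W^{2}$ ($T{\left(W \right)} = 7 W W = 7 W^{2}$)
$\sqrt{35293 + T{\left(\frac{35}{-13 + 15} + \frac{74}{-97} \right)}} = \sqrt{35293 + 7 \left(\frac{35}{-13 + 15} + \frac{74}{-97}\right)^{2}} = \sqrt{35293 + 7 \left(\frac{35}{2} + 74 \left(- \frac{1}{97}\right)\right)^{2}} = \sqrt{35293 + 7 \left(35 \cdot \frac{1}{2} - \frac{74}{97}\right)^{2}} = \sqrt{35293 + 7 \left(\frac{35}{2} - \frac{74}{97}\right)^{2}} = \sqrt{35293 + 7 \left(\frac{3247}{194}\right)^{2}} = \sqrt{35293 + 7 \cdot \frac{10543009}{37636}} = \sqrt{35293 + \frac{73801063}{37636}} = \sqrt{\frac{1402088411}{37636}} = \frac{\sqrt{1402088411}}{194}$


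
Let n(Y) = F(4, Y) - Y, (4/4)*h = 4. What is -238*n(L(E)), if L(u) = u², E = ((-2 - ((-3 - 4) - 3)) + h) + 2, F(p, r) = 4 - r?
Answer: 92344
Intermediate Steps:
h = 4
E = 14 (E = ((-2 - ((-3 - 4) - 3)) + 4) + 2 = ((-2 - (-7 - 3)) + 4) + 2 = ((-2 - 1*(-10)) + 4) + 2 = ((-2 + 10) + 4) + 2 = (8 + 4) + 2 = 12 + 2 = 14)
n(Y) = 4 - 2*Y (n(Y) = (4 - Y) - Y = 4 - 2*Y)
-238*n(L(E)) = -238*(4 - 2*14²) = -238*(4 - 2*196) = -238*(4 - 392) = -238*(-388) = 92344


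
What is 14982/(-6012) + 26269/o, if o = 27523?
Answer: -42403393/27578046 ≈ -1.5376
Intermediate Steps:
14982/(-6012) + 26269/o = 14982/(-6012) + 26269/27523 = 14982*(-1/6012) + 26269*(1/27523) = -2497/1002 + 26269/27523 = -42403393/27578046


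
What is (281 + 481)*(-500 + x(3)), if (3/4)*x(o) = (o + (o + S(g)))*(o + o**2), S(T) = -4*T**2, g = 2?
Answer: -502920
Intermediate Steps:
x(o) = 4*(-16 + 2*o)*(o + o**2)/3 (x(o) = 4*((o + (o - 4*2**2))*(o + o**2))/3 = 4*((o + (o - 4*4))*(o + o**2))/3 = 4*((o + (o - 16))*(o + o**2))/3 = 4*((o + (-16 + o))*(o + o**2))/3 = 4*((-16 + 2*o)*(o + o**2))/3 = 4*(-16 + 2*o)*(o + o**2)/3)
(281 + 481)*(-500 + x(3)) = (281 + 481)*(-500 + (8/3)*3*(-8 + 3**2 - 7*3)) = 762*(-500 + (8/3)*3*(-8 + 9 - 21)) = 762*(-500 + (8/3)*3*(-20)) = 762*(-500 - 160) = 762*(-660) = -502920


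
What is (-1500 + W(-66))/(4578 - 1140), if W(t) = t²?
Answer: 476/573 ≈ 0.83072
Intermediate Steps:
(-1500 + W(-66))/(4578 - 1140) = (-1500 + (-66)²)/(4578 - 1140) = (-1500 + 4356)/3438 = 2856*(1/3438) = 476/573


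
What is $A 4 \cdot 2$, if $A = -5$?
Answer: $-40$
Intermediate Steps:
$A 4 \cdot 2 = - 5 \cdot 4 \cdot 2 = \left(-5\right) 8 = -40$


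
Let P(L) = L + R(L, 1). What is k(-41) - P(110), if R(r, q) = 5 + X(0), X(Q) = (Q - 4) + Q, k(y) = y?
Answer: -152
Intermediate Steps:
X(Q) = -4 + 2*Q (X(Q) = (-4 + Q) + Q = -4 + 2*Q)
R(r, q) = 1 (R(r, q) = 5 + (-4 + 2*0) = 5 + (-4 + 0) = 5 - 4 = 1)
P(L) = 1 + L (P(L) = L + 1 = 1 + L)
k(-41) - P(110) = -41 - (1 + 110) = -41 - 1*111 = -41 - 111 = -152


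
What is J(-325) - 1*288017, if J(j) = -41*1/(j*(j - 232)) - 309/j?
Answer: -52138105353/181025 ≈ -2.8802e+5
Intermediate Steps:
J(j) = -309/j - 41/(j*(-232 + j)) (J(j) = -41*1/(j*(-232 + j)) - 309/j = -41/(j*(-232 + j)) - 309/j = -309/j - 41/(j*(-232 + j)))
J(-325) - 1*288017 = (71647 - 309*(-325))/((-325)*(-232 - 325)) - 1*288017 = -1/325*(71647 + 100425)/(-557) - 288017 = -1/325*(-1/557)*172072 - 288017 = 172072/181025 - 288017 = -52138105353/181025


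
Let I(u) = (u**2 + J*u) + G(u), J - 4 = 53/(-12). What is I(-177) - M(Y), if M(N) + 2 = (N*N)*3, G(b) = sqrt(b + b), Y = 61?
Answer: 80967/4 + I*sqrt(354) ≈ 20242.0 + 18.815*I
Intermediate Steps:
G(b) = sqrt(2)*sqrt(b) (G(b) = sqrt(2*b) = sqrt(2)*sqrt(b))
J = -5/12 (J = 4 + 53/(-12) = 4 + 53*(-1/12) = 4 - 53/12 = -5/12 ≈ -0.41667)
M(N) = -2 + 3*N**2 (M(N) = -2 + (N*N)*3 = -2 + N**2*3 = -2 + 3*N**2)
I(u) = u**2 - 5*u/12 + sqrt(2)*sqrt(u) (I(u) = (u**2 - 5*u/12) + sqrt(2)*sqrt(u) = u**2 - 5*u/12 + sqrt(2)*sqrt(u))
I(-177) - M(Y) = ((-177)**2 - 5/12*(-177) + sqrt(2)*sqrt(-177)) - (-2 + 3*61**2) = (31329 + 295/4 + sqrt(2)*(I*sqrt(177))) - (-2 + 3*3721) = (31329 + 295/4 + I*sqrt(354)) - (-2 + 11163) = (125611/4 + I*sqrt(354)) - 1*11161 = (125611/4 + I*sqrt(354)) - 11161 = 80967/4 + I*sqrt(354)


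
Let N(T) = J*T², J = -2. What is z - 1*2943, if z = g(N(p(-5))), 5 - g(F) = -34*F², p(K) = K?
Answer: 82062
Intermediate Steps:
N(T) = -2*T²
g(F) = 5 + 34*F² (g(F) = 5 - (-34)*F² = 5 + 34*F²)
z = 85005 (z = 5 + 34*(-2*(-5)²)² = 5 + 34*(-2*25)² = 5 + 34*(-50)² = 5 + 34*2500 = 5 + 85000 = 85005)
z - 1*2943 = 85005 - 1*2943 = 85005 - 2943 = 82062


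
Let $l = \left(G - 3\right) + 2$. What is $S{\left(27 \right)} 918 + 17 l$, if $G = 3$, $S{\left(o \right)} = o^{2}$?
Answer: $669256$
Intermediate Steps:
$l = 2$ ($l = \left(3 - 3\right) + 2 = 0 + 2 = 2$)
$S{\left(27 \right)} 918 + 17 l = 27^{2} \cdot 918 + 17 \cdot 2 = 729 \cdot 918 + 34 = 669222 + 34 = 669256$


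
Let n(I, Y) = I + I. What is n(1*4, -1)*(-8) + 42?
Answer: -22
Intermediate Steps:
n(I, Y) = 2*I
n(1*4, -1)*(-8) + 42 = (2*(1*4))*(-8) + 42 = (2*4)*(-8) + 42 = 8*(-8) + 42 = -64 + 42 = -22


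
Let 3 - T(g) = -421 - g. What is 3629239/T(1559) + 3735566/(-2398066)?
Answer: 4347873512198/2377682439 ≈ 1828.6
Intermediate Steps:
T(g) = 424 + g (T(g) = 3 - (-421 - g) = 3 + (421 + g) = 424 + g)
3629239/T(1559) + 3735566/(-2398066) = 3629239/(424 + 1559) + 3735566/(-2398066) = 3629239/1983 + 3735566*(-1/2398066) = 3629239*(1/1983) - 1867783/1199033 = 3629239/1983 - 1867783/1199033 = 4347873512198/2377682439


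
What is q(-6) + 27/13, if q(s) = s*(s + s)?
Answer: 963/13 ≈ 74.077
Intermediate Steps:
q(s) = 2*s² (q(s) = s*(2*s) = 2*s²)
q(-6) + 27/13 = 2*(-6)² + 27/13 = 2*36 + 27*(1/13) = 72 + 27/13 = 963/13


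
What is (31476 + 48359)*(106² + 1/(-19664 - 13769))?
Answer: 29990272184145/33433 ≈ 8.9703e+8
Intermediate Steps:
(31476 + 48359)*(106² + 1/(-19664 - 13769)) = 79835*(11236 + 1/(-33433)) = 79835*(11236 - 1/33433) = 79835*(375653187/33433) = 29990272184145/33433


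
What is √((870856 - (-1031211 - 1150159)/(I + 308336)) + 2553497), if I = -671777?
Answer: √452319805031899623/363441 ≈ 1850.5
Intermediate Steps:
√((870856 - (-1031211 - 1150159)/(I + 308336)) + 2553497) = √((870856 - (-1031211 - 1150159)/(-671777 + 308336)) + 2553497) = √((870856 - (-2181370)/(-363441)) + 2553497) = √((870856 - (-2181370)*(-1)/363441) + 2553497) = √((870856 - 1*2181370/363441) + 2553497) = √((870856 - 2181370/363441) + 2553497) = √(316502594126/363441 + 2553497) = √(1244548097303/363441) = √452319805031899623/363441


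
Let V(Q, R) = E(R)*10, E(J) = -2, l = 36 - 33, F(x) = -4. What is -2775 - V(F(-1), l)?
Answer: -2755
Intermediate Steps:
l = 3
V(Q, R) = -20 (V(Q, R) = -2*10 = -20)
-2775 - V(F(-1), l) = -2775 - 1*(-20) = -2775 + 20 = -2755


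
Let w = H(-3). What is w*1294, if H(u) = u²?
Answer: 11646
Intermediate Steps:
w = 9 (w = (-3)² = 9)
w*1294 = 9*1294 = 11646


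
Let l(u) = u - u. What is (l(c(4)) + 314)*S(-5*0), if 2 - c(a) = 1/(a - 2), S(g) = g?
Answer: 0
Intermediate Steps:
c(a) = 2 - 1/(-2 + a) (c(a) = 2 - 1/(a - 2) = 2 - 1/(-2 + a))
l(u) = 0
(l(c(4)) + 314)*S(-5*0) = (0 + 314)*(-5*0) = 314*0 = 0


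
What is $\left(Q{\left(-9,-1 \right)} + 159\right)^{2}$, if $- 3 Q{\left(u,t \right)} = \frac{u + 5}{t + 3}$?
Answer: $\frac{229441}{9} \approx 25493.0$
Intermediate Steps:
$Q{\left(u,t \right)} = - \frac{5 + u}{3 \left(3 + t\right)}$ ($Q{\left(u,t \right)} = - \frac{\left(u + 5\right) \frac{1}{t + 3}}{3} = - \frac{\left(5 + u\right) \frac{1}{3 + t}}{3} = - \frac{\frac{1}{3 + t} \left(5 + u\right)}{3} = - \frac{5 + u}{3 \left(3 + t\right)}$)
$\left(Q{\left(-9,-1 \right)} + 159\right)^{2} = \left(\frac{-5 - -9}{3 \left(3 - 1\right)} + 159\right)^{2} = \left(\frac{-5 + 9}{3 \cdot 2} + 159\right)^{2} = \left(\frac{1}{3} \cdot \frac{1}{2} \cdot 4 + 159\right)^{2} = \left(\frac{2}{3} + 159\right)^{2} = \left(\frac{479}{3}\right)^{2} = \frac{229441}{9}$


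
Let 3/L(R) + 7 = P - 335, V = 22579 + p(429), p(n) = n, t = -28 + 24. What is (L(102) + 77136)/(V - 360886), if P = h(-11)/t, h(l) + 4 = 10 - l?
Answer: -5935186/25997835 ≈ -0.22830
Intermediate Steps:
h(l) = 6 - l (h(l) = -4 + (10 - l) = 6 - l)
t = -4
P = -17/4 (P = (6 - 1*(-11))/(-4) = (6 + 11)*(-1/4) = 17*(-1/4) = -17/4 ≈ -4.2500)
V = 23008 (V = 22579 + 429 = 23008)
L(R) = -12/1385 (L(R) = 3/(-7 + (-17/4 - 335)) = 3/(-7 - 1357/4) = 3/(-1385/4) = 3*(-4/1385) = -12/1385)
(L(102) + 77136)/(V - 360886) = (-12/1385 + 77136)/(23008 - 360886) = (106833348/1385)/(-337878) = (106833348/1385)*(-1/337878) = -5935186/25997835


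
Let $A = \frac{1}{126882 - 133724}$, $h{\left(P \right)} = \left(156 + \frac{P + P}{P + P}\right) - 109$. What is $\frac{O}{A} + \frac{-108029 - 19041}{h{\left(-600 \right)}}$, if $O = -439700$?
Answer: $\frac{72202194065}{24} \approx 3.0084 \cdot 10^{9}$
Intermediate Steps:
$h{\left(P \right)} = 48$ ($h{\left(P \right)} = \left(156 + \frac{2 P}{2 P}\right) - 109 = \left(156 + 2 P \frac{1}{2 P}\right) - 109 = \left(156 + 1\right) - 109 = 157 - 109 = 48$)
$A = - \frac{1}{6842}$ ($A = \frac{1}{-6842} = - \frac{1}{6842} \approx -0.00014616$)
$\frac{O}{A} + \frac{-108029 - 19041}{h{\left(-600 \right)}} = - \frac{439700}{- \frac{1}{6842}} + \frac{-108029 - 19041}{48} = \left(-439700\right) \left(-6842\right) + \left(-108029 - 19041\right) \frac{1}{48} = 3008427400 - \frac{63535}{24} = \frac{72202194065}{24}$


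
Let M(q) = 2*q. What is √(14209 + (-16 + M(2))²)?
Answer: √14353 ≈ 119.80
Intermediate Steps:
√(14209 + (-16 + M(2))²) = √(14209 + (-16 + 2*2)²) = √(14209 + (-16 + 4)²) = √(14209 + (-12)²) = √(14209 + 144) = √14353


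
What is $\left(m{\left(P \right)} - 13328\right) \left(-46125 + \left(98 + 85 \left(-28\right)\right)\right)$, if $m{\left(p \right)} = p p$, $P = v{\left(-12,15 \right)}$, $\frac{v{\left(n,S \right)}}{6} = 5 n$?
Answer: $-5628378704$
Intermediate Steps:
$v{\left(n,S \right)} = 30 n$ ($v{\left(n,S \right)} = 6 \cdot 5 n = 30 n$)
$P = -360$ ($P = 30 \left(-12\right) = -360$)
$m{\left(p \right)} = p^{2}$
$\left(m{\left(P \right)} - 13328\right) \left(-46125 + \left(98 + 85 \left(-28\right)\right)\right) = \left(\left(-360\right)^{2} - 13328\right) \left(-46125 + \left(98 + 85 \left(-28\right)\right)\right) = \left(129600 - 13328\right) \left(-46125 + \left(98 - 2380\right)\right) = 116272 \left(-46125 - 2282\right) = 116272 \left(-48407\right) = -5628378704$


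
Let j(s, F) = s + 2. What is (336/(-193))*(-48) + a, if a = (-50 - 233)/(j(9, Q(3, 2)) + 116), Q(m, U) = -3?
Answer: 1993637/24511 ≈ 81.336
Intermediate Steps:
j(s, F) = 2 + s
a = -283/127 (a = (-50 - 233)/((2 + 9) + 116) = -283/(11 + 116) = -283/127 ≈ -2.2283)
(336/(-193))*(-48) + a = (336/(-193))*(-48) - 283/127 = (336*(-1/193))*(-48) - 283/127 = -336/193*(-48) - 283/127 = 16128/193 - 283/127 = 1993637/24511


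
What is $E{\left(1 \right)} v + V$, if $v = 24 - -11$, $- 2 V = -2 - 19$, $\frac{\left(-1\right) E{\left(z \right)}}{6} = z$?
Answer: $- \frac{399}{2} \approx -199.5$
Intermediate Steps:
$E{\left(z \right)} = - 6 z$
$V = \frac{21}{2}$ ($V = - \frac{-2 - 19}{2} = \left(- \frac{1}{2}\right) \left(-21\right) = \frac{21}{2} \approx 10.5$)
$v = 35$ ($v = 24 + 11 = 35$)
$E{\left(1 \right)} v + V = \left(-6\right) 1 \cdot 35 + \frac{21}{2} = \left(-6\right) 35 + \frac{21}{2} = -210 + \frac{21}{2} = - \frac{399}{2}$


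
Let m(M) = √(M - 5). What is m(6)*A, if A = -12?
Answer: -12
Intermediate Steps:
m(M) = √(-5 + M)
m(6)*A = √(-5 + 6)*(-12) = √1*(-12) = 1*(-12) = -12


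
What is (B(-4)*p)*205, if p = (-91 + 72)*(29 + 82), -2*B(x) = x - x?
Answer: 0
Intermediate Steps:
B(x) = 0 (B(x) = -(x - x)/2 = -½*0 = 0)
p = -2109 (p = -19*111 = -2109)
(B(-4)*p)*205 = (0*(-2109))*205 = 0*205 = 0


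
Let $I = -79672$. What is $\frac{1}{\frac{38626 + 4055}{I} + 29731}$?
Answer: $\frac{79672}{2368685551} \approx 3.3636 \cdot 10^{-5}$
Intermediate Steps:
$\frac{1}{\frac{38626 + 4055}{I} + 29731} = \frac{1}{\frac{38626 + 4055}{-79672} + 29731} = \frac{1}{42681 \left(- \frac{1}{79672}\right) + 29731} = \frac{1}{- \frac{42681}{79672} + 29731} = \frac{1}{\frac{2368685551}{79672}} = \frac{79672}{2368685551}$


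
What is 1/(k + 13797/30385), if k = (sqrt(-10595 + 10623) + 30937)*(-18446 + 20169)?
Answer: 12303310047392830/655821173959539947516481 - 1590756691675*sqrt(7)/1311642347919079895032962 ≈ 1.8757e-8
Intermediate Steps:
k = 53304451 + 3446*sqrt(7) (k = (sqrt(28) + 30937)*1723 = (2*sqrt(7) + 30937)*1723 = (30937 + 2*sqrt(7))*1723 = 53304451 + 3446*sqrt(7) ≈ 5.3314e+7)
1/(k + 13797/30385) = 1/((53304451 + 3446*sqrt(7)) + 13797/30385) = 1/(1619655757432/30385 + 3446*sqrt(7))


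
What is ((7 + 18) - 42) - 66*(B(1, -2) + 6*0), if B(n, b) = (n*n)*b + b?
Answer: 247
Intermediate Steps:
B(n, b) = b + b*n**2 (B(n, b) = n**2*b + b = b*n**2 + b = b + b*n**2)
((7 + 18) - 42) - 66*(B(1, -2) + 6*0) = ((7 + 18) - 42) - 66*(-2*(1 + 1**2) + 6*0) = (25 - 42) - 66*(-2*(1 + 1) + 0) = -17 - 66*(-2*2 + 0) = -17 - 66*(-4 + 0) = -17 - 66*(-4) = -17 + 264 = 247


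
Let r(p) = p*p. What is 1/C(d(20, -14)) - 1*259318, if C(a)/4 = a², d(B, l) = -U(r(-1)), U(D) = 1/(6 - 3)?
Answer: -1037263/4 ≈ -2.5932e+5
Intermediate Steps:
r(p) = p²
U(D) = ⅓ (U(D) = 1/3 = ⅓)
d(B, l) = -⅓ (d(B, l) = -1*⅓ = -⅓)
C(a) = 4*a²
1/C(d(20, -14)) - 1*259318 = 1/(4*(-⅓)²) - 1*259318 = 1/(4*(⅑)) - 259318 = 1/(4/9) - 259318 = 9/4 - 259318 = -1037263/4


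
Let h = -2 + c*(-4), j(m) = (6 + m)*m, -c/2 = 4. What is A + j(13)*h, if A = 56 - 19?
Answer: 7447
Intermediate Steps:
c = -8 (c = -2*4 = -8)
j(m) = m*(6 + m)
A = 37
h = 30 (h = -2 - 8*(-4) = -2 + 32 = 30)
A + j(13)*h = 37 + (13*(6 + 13))*30 = 37 + (13*19)*30 = 37 + 247*30 = 37 + 7410 = 7447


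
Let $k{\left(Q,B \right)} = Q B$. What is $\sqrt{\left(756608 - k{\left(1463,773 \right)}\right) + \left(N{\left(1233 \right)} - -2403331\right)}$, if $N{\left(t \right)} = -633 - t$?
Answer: $\sqrt{2027174} \approx 1423.8$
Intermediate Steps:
$k{\left(Q,B \right)} = B Q$
$\sqrt{\left(756608 - k{\left(1463,773 \right)}\right) + \left(N{\left(1233 \right)} - -2403331\right)} = \sqrt{\left(756608 - 773 \cdot 1463\right) - -2401465} = \sqrt{\left(756608 - 1130899\right) + \left(\left(-633 - 1233\right) + 2403331\right)} = \sqrt{\left(756608 - 1130899\right) + \left(-1866 + 2403331\right)} = \sqrt{-374291 + 2401465} = \sqrt{2027174}$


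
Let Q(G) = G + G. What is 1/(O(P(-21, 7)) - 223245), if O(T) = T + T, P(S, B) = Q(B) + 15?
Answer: -1/223187 ≈ -4.4805e-6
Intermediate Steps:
Q(G) = 2*G
P(S, B) = 15 + 2*B (P(S, B) = 2*B + 15 = 15 + 2*B)
O(T) = 2*T
1/(O(P(-21, 7)) - 223245) = 1/(2*(15 + 2*7) - 223245) = 1/(2*(15 + 14) - 223245) = 1/(2*29 - 223245) = 1/(58 - 223245) = 1/(-223187) = -1/223187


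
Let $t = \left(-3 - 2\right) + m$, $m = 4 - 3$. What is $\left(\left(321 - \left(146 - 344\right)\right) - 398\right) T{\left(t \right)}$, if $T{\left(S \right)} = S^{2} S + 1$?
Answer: $-7623$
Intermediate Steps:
$m = 1$ ($m = 4 - 3 = 1$)
$t = -4$ ($t = \left(-3 - 2\right) + 1 = -5 + 1 = -4$)
$T{\left(S \right)} = 1 + S^{3}$ ($T{\left(S \right)} = S^{3} + 1 = 1 + S^{3}$)
$\left(\left(321 - \left(146 - 344\right)\right) - 398\right) T{\left(t \right)} = \left(\left(321 - \left(146 - 344\right)\right) - 398\right) \left(1 + \left(-4\right)^{3}\right) = \left(\left(321 - \left(146 - 344\right)\right) - 398\right) \left(1 - 64\right) = \left(\left(321 - -198\right) - 398\right) \left(-63\right) = \left(\left(321 + 198\right) - 398\right) \left(-63\right) = \left(519 - 398\right) \left(-63\right) = 121 \left(-63\right) = -7623$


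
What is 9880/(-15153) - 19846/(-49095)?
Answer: -61444054/247978845 ≈ -0.24778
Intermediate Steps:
9880/(-15153) - 19846/(-49095) = 9880*(-1/15153) - 19846*(-1/49095) = -9880/15153 + 19846/49095 = -61444054/247978845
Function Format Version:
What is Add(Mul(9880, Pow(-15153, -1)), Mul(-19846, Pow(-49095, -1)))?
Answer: Rational(-61444054, 247978845) ≈ -0.24778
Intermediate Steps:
Add(Mul(9880, Pow(-15153, -1)), Mul(-19846, Pow(-49095, -1))) = Add(Mul(9880, Rational(-1, 15153)), Mul(-19846, Rational(-1, 49095))) = Add(Rational(-9880, 15153), Rational(19846, 49095)) = Rational(-61444054, 247978845)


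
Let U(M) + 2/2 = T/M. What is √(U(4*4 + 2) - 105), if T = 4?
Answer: 2*I*√238/3 ≈ 10.285*I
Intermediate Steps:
U(M) = -1 + 4/M
√(U(4*4 + 2) - 105) = √((4 - (4*4 + 2))/(4*4 + 2) - 105) = √((4 - (16 + 2))/(16 + 2) - 105) = √((4 - 1*18)/18 - 105) = √((4 - 18)/18 - 105) = √((1/18)*(-14) - 105) = √(-7/9 - 105) = √(-952/9) = 2*I*√238/3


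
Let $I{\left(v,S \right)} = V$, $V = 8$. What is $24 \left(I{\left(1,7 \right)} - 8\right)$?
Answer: $0$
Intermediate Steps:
$I{\left(v,S \right)} = 8$
$24 \left(I{\left(1,7 \right)} - 8\right) = 24 \left(8 - 8\right) = 24 \cdot 0 = 0$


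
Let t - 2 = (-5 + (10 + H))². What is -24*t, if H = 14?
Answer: -8712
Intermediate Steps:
t = 363 (t = 2 + (-5 + (10 + 14))² = 2 + (-5 + 24)² = 2 + 19² = 2 + 361 = 363)
-24*t = -24*363 = -8712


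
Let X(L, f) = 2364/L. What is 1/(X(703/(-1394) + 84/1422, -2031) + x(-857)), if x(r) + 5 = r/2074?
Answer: -305075030/1621473625373 ≈ -0.00018815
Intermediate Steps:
x(r) = -5 + r/2074
1/(X(703/(-1394) + 84/1422, -2031) + x(-857)) = 1/(2364/(703/(-1394) + 84/1422) + (-5 + (1/2074)*(-857))) = 1/(2364/(703*(-1/1394) + 84*(1/1422)) + (-5 - 857/2074)) = 1/(2364/(-703/1394 + 14/237) - 11227/2074) = 1/(2364/(-147095/330378) - 11227/2074) = 1/(2364*(-330378/147095) - 11227/2074) = 1/(-781013592/147095 - 11227/2074) = 1/(-1621473625373/305075030) = -305075030/1621473625373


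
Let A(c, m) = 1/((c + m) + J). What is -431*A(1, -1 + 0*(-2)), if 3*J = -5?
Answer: 1293/5 ≈ 258.60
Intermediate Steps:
J = -5/3 (J = (1/3)*(-5) = -5/3 ≈ -1.6667)
A(c, m) = 1/(-5/3 + c + m) (A(c, m) = 1/((c + m) - 5/3) = 1/(-5/3 + c + m))
-431*A(1, -1 + 0*(-2)) = -1293/(-5 + 3*1 + 3*(-1 + 0*(-2))) = -1293/(-5 + 3 + 3*(-1 + 0)) = -1293/(-5 + 3 + 3*(-1)) = -1293/(-5 + 3 - 3) = -1293/(-5) = -1293*(-1)/5 = -431*(-3/5) = 1293/5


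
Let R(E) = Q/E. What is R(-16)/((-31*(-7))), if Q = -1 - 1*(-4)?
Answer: -3/3472 ≈ -0.00086406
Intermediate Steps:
Q = 3 (Q = -1 + 4 = 3)
R(E) = 3/E
R(-16)/((-31*(-7))) = (3/(-16))/((-31*(-7))) = (3*(-1/16))/217 = -3/16*1/217 = -3/3472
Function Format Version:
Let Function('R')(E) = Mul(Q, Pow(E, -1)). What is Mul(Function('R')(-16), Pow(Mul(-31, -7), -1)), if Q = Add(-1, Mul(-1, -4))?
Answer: Rational(-3, 3472) ≈ -0.00086406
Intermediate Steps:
Q = 3 (Q = Add(-1, 4) = 3)
Function('R')(E) = Mul(3, Pow(E, -1))
Mul(Function('R')(-16), Pow(Mul(-31, -7), -1)) = Mul(Mul(3, Pow(-16, -1)), Pow(Mul(-31, -7), -1)) = Mul(Mul(3, Rational(-1, 16)), Pow(217, -1)) = Mul(Rational(-3, 16), Rational(1, 217)) = Rational(-3, 3472)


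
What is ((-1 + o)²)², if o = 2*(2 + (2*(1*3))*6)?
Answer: 31640625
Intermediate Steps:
o = 76 (o = 2*(2 + (2*3)*6) = 2*(2 + 6*6) = 2*(2 + 36) = 2*38 = 76)
((-1 + o)²)² = ((-1 + 76)²)² = (75²)² = 5625² = 31640625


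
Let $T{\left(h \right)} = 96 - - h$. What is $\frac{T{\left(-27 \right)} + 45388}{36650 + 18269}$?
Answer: $\frac{45457}{54919} \approx 0.82771$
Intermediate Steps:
$T{\left(h \right)} = 96 + h$
$\frac{T{\left(-27 \right)} + 45388}{36650 + 18269} = \frac{\left(96 - 27\right) + 45388}{36650 + 18269} = \frac{69 + 45388}{54919} = 45457 \cdot \frac{1}{54919} = \frac{45457}{54919}$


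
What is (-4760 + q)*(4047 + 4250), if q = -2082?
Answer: -56768074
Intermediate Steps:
(-4760 + q)*(4047 + 4250) = (-4760 - 2082)*(4047 + 4250) = -6842*8297 = -56768074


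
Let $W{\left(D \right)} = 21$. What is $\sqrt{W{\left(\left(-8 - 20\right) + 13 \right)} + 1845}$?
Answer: $\sqrt{1866} \approx 43.197$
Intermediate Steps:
$\sqrt{W{\left(\left(-8 - 20\right) + 13 \right)} + 1845} = \sqrt{21 + 1845} = \sqrt{1866}$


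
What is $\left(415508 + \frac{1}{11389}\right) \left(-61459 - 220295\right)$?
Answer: $- \frac{1333322086595202}{11389} \approx -1.1707 \cdot 10^{11}$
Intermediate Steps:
$\left(415508 + \frac{1}{11389}\right) \left(-61459 - 220295\right) = \left(415508 + \frac{1}{11389}\right) \left(-281754\right) = \frac{4732220613}{11389} \left(-281754\right) = - \frac{1333322086595202}{11389}$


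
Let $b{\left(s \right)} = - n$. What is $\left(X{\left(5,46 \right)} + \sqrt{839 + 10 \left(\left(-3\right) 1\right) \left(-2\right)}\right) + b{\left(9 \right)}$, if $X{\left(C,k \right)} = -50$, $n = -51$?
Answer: $1 + \sqrt{899} \approx 30.983$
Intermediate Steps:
$b{\left(s \right)} = 51$ ($b{\left(s \right)} = \left(-1\right) \left(-51\right) = 51$)
$\left(X{\left(5,46 \right)} + \sqrt{839 + 10 \left(\left(-3\right) 1\right) \left(-2\right)}\right) + b{\left(9 \right)} = \left(-50 + \sqrt{839 + 10 \left(\left(-3\right) 1\right) \left(-2\right)}\right) + 51 = \left(-50 + \sqrt{839 + 10 \left(-3\right) \left(-2\right)}\right) + 51 = \left(-50 + \sqrt{839 - -60}\right) + 51 = \left(-50 + \sqrt{839 + 60}\right) + 51 = \left(-50 + \sqrt{899}\right) + 51 = 1 + \sqrt{899}$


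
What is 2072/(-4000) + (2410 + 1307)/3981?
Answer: 275807/663500 ≈ 0.41569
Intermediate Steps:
2072/(-4000) + (2410 + 1307)/3981 = 2072*(-1/4000) + 3717*(1/3981) = -259/500 + 1239/1327 = 275807/663500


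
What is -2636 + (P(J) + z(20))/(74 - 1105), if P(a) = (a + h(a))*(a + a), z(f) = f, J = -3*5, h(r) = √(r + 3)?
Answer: -2718186/1031 + 60*I*√3/1031 ≈ -2636.5 + 0.1008*I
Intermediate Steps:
h(r) = √(3 + r)
J = -15
P(a) = 2*a*(a + √(3 + a)) (P(a) = (a + √(3 + a))*(a + a) = (a + √(3 + a))*(2*a) = 2*a*(a + √(3 + a)))
-2636 + (P(J) + z(20))/(74 - 1105) = -2636 + (2*(-15)*(-15 + √(3 - 15)) + 20)/(74 - 1105) = -2636 + (2*(-15)*(-15 + √(-12)) + 20)/(-1031) = -2636 + (2*(-15)*(-15 + 2*I*√3) + 20)*(-1/1031) = -2636 + ((450 - 60*I*√3) + 20)*(-1/1031) = -2636 + (470 - 60*I*√3)*(-1/1031) = -2636 + (-470/1031 + 60*I*√3/1031) = -2718186/1031 + 60*I*√3/1031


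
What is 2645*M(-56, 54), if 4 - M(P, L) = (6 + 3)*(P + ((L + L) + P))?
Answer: 105800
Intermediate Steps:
M(P, L) = 4 - 18*L - 18*P (M(P, L) = 4 - (6 + 3)*(P + ((L + L) + P)) = 4 - 9*(P + (2*L + P)) = 4 - 9*(P + (P + 2*L)) = 4 - 9*(2*L + 2*P) = 4 - (18*L + 18*P) = 4 + (-18*L - 18*P) = 4 - 18*L - 18*P)
2645*M(-56, 54) = 2645*(4 - 18*54 - 18*(-56)) = 2645*(4 - 972 + 1008) = 2645*40 = 105800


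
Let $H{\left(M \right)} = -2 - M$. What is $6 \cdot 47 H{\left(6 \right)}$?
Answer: $-2256$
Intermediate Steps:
$6 \cdot 47 H{\left(6 \right)} = 6 \cdot 47 \left(-2 - 6\right) = 282 \left(-2 - 6\right) = 282 \left(-8\right) = -2256$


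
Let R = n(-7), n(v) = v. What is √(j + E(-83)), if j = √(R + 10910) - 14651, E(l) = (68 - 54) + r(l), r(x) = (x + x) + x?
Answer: √(-14886 + √10903) ≈ 121.58*I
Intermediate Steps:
R = -7
r(x) = 3*x (r(x) = 2*x + x = 3*x)
E(l) = 14 + 3*l (E(l) = (68 - 54) + 3*l = 14 + 3*l)
j = -14651 + √10903 (j = √(-7 + 10910) - 14651 = √10903 - 14651 = -14651 + √10903 ≈ -14547.)
√(j + E(-83)) = √((-14651 + √10903) + (14 + 3*(-83))) = √((-14651 + √10903) + (14 - 249)) = √((-14651 + √10903) - 235) = √(-14886 + √10903)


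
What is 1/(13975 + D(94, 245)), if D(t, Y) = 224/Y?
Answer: 35/489157 ≈ 7.1552e-5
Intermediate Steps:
1/(13975 + D(94, 245)) = 1/(13975 + 224/245) = 1/(13975 + 224*(1/245)) = 1/(13975 + 32/35) = 1/(489157/35) = 35/489157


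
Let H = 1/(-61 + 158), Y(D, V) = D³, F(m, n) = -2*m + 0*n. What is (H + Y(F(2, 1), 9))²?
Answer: 38526849/9409 ≈ 4094.7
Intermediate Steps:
F(m, n) = -2*m (F(m, n) = -2*m + 0 = -2*m)
H = 1/97 ≈ 0.010309
(H + Y(F(2, 1), 9))² = (1/97 + (-2*2)³)² = (1/97 + (-4)³)² = (1/97 - 64)² = (-6207/97)² = 38526849/9409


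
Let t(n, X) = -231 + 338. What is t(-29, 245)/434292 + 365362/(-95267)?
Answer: -158663600135/41373695964 ≈ -3.8349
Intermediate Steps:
t(n, X) = 107
t(-29, 245)/434292 + 365362/(-95267) = 107/434292 + 365362/(-95267) = 107*(1/434292) + 365362*(-1/95267) = 107/434292 - 365362/95267 = -158663600135/41373695964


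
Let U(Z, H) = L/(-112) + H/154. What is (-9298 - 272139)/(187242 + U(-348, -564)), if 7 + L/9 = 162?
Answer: -346730384/230662287 ≈ -1.5032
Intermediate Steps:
L = 1395 (L = -63 + 9*162 = -63 + 1458 = 1395)
U(Z, H) = -1395/112 + H/154 (U(Z, H) = 1395/(-112) + H/154 = 1395*(-1/112) + H*(1/154) = -1395/112 + H/154)
(-9298 - 272139)/(187242 + U(-348, -564)) = (-9298 - 272139)/(187242 + (-1395/112 + (1/154)*(-564))) = -281437/(187242 + (-1395/112 - 282/77)) = -281437/(187242 - 19857/1232) = -281437/230662287/1232 = -281437*1232/230662287 = -346730384/230662287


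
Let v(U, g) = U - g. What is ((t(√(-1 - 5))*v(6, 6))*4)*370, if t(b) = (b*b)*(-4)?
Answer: 0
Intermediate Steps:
t(b) = -4*b² (t(b) = b²*(-4) = -4*b²)
((t(√(-1 - 5))*v(6, 6))*4)*370 = (((-4*(√(-1 - 5))²)*(6 - 1*6))*4)*370 = (((-4*(√(-6))²)*(6 - 6))*4)*370 = ((-4*(I*√6)²*0)*4)*370 = ((-4*(-6)*0)*4)*370 = ((24*0)*4)*370 = (0*4)*370 = 0*370 = 0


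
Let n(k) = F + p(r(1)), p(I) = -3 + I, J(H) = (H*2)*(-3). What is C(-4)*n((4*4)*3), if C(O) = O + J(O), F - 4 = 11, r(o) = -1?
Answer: 220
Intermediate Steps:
J(H) = -6*H (J(H) = (2*H)*(-3) = -6*H)
F = 15 (F = 4 + 11 = 15)
C(O) = -5*O (C(O) = O - 6*O = -5*O)
n(k) = 11 (n(k) = 15 + (-3 - 1) = 15 - 4 = 11)
C(-4)*n((4*4)*3) = -5*(-4)*11 = 20*11 = 220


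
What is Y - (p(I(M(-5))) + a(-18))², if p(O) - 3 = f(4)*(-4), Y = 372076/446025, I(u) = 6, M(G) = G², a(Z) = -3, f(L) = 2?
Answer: -28173524/446025 ≈ -63.166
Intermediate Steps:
Y = 372076/446025 (Y = 372076*(1/446025) = 372076/446025 ≈ 0.83420)
p(O) = -5 (p(O) = 3 + 2*(-4) = 3 - 8 = -5)
Y - (p(I(M(-5))) + a(-18))² = 372076/446025 - (-5 - 3)² = 372076/446025 - 1*(-8)² = 372076/446025 - 1*64 = 372076/446025 - 64 = -28173524/446025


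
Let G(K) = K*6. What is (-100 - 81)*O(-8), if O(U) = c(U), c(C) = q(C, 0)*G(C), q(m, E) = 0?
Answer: 0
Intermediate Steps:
G(K) = 6*K
c(C) = 0 (c(C) = 0*(6*C) = 0)
O(U) = 0
(-100 - 81)*O(-8) = (-100 - 81)*0 = -181*0 = 0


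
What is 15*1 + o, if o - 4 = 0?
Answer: 19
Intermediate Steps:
o = 4 (o = 4 + 0 = 4)
15*1 + o = 15*1 + 4 = 15 + 4 = 19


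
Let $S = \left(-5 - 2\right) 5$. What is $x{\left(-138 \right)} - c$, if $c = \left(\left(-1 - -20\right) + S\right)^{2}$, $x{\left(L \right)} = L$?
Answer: $-394$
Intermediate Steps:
$S = -35$ ($S = \left(-7\right) 5 = -35$)
$c = 256$ ($c = \left(\left(-1 - -20\right) - 35\right)^{2} = \left(\left(-1 + 20\right) - 35\right)^{2} = \left(19 - 35\right)^{2} = \left(-16\right)^{2} = 256$)
$x{\left(-138 \right)} - c = -138 - 256 = -394$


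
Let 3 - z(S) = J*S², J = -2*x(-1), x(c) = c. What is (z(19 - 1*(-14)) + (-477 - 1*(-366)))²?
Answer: 5225796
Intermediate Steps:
J = 2 (J = -2*(-1) = 2)
z(S) = 3 - 2*S²
(z(19 - 1*(-14)) + (-477 - 1*(-366)))² = ((3 - 2*(19 - 1*(-14))²) + (-477 - 1*(-366)))² = ((3 - 2*(19 + 14)²) + (-477 + 366))² = ((3 - 2*33²) - 111)² = ((3 - 2*1089) - 111)² = ((3 - 2178) - 111)² = (-2175 - 111)² = (-2286)² = 5225796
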